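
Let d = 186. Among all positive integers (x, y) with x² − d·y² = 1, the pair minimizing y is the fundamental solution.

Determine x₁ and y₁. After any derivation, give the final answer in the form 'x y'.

7501 550

d=186: √d = [13; 1,1,1,3,4,3,1,1,1,26] (ℓ=10, even), read p_9/q_9
step 0: (13, 1)  from 13·(1,0) + (0,1)
step 1: (14, 1)  from 1·(13,1) + (1,0)
…
step 3: (41, 3)  from 1·(27,2) + (14,1)
…
step 5: (641, 47)  from 4·(150,11) + (41,3)
…
step 8: (4787, 351)  from 1·(2714,199) + (2073,152)
step 9: (7501, 550)  from 1·(4787,351) + (2714,199)
fundamental: x₁=7501, y₁=550  (since 56265001 − 186·302500 = 1)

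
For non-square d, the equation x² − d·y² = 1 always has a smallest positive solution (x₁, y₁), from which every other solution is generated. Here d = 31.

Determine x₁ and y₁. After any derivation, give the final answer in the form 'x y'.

1520 273

√31 → a₀=5, period (1,1,3,5,3,1,1,10); ℓ=8 even so k=7
i=0: a=5 ⇒ p=5, q=1
…
i=4: a=5 ⇒ p=206, q=37
…
i=6: a=1 ⇒ p=863, q=155
i=7: a=1 ⇒ p=1520, q=273
fundamental: x₁=1520, y₁=273  (since 2310400 − 31·74529 = 1)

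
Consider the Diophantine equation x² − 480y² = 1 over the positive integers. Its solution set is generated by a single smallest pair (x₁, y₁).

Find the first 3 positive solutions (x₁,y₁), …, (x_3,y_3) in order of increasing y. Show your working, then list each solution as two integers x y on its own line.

√480 → a₀=21, period (1,9,1,42); ℓ=4 even so k=3
k=0  a_k=21  p_k/q_k = 21/1
…
k=2  a_k=9  p_k/q_k = 219/10
k=3  a_k=1  p_k/q_k = 241/11
→ (241, 11).  Check: 241²=58081, 480·11²=58080, difference 1.
k=2:  x_2 = 241·241+480·11·11 = 116161,  y_2 = 241·11+11·241 = 5302
k=3:  x_3 = 241·116161+480·11·5302 = 55989361,  y_3 = 241·5302+11·116161 = 2555553

241 11
116161 5302
55989361 2555553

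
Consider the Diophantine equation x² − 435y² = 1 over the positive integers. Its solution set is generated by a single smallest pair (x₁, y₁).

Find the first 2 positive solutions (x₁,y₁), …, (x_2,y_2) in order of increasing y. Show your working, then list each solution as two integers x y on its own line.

[20; 1,5,1,40] for √435; ℓ=4 ⇒ convergent index 3
step 0: (20, 1)  from 20·(1,0) + (0,1)
…
step 2: (125, 6)  from 5·(21,1) + (20,1)
step 3: (146, 7)  from 1·(125,6) + (21,1)
(x₁, y₁) = (146, 7);  146² − 435·7² = 1 ✓
(146+7√435)^2 = 42631 + 2044√435

146 7
42631 2044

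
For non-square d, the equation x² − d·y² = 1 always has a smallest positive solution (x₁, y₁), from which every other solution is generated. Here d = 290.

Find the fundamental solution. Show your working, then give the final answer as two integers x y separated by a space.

579 34

√290 = [17; 34, …], period ℓ=1 (odd) → k=1
a_0=17:  p_0=17·1+0=17,  q_0=17·0+1=1
a_1=34:  p_1=34·17+1=579,  q_1=34·1+0=34
(x₁, y₁) = (579, 34);  579² − 290·34² = 1 ✓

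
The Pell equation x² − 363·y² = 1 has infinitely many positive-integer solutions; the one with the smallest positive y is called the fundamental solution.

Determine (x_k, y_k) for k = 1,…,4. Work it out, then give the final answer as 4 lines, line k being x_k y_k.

[19; 19,38] for √363; ℓ=2 ⇒ convergent index 1
k=0  a_k=19  p_k/q_k = 19/1
k=1  a_k=19  p_k/q_k = 362/19
(x₁, y₁) = (362, 19);  362² − 363·19² = 1 ✓
k=2:  x_2 = 362·362+363·19·19 = 262087,  y_2 = 362·19+19·362 = 13756
k=3:  x_3 = 362·262087+363·19·13756 = 189750626,  y_3 = 362·13756+19·262087 = 9959325
k=4:  x_4 = 362·189750626+363·19·9959325 = 137379191137,  y_4 = 362·9959325+19·189750626 = 7210537544

362 19
262087 13756
189750626 9959325
137379191137 7210537544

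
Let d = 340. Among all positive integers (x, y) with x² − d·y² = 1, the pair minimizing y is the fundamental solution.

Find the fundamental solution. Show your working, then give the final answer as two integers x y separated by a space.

285769 15498

d=340: √d = [18; 2,3,1,1,1,…,3,2,36] (ℓ=14, even), read p_13/q_13
k=0  a_k=18  p_k/q_k = 18/1
…
k=4  a_k=1  p_k/q_k = 295/16
…
k=8  a_k=1  p_k/q_k = 7265/394
…
k=10  a_k=1  p_k/q_k = 21039/1141
…
k=12  a_k=3  p_k/q_k = 125478/6805
k=13  a_k=2  p_k/q_k = 285769/15498
fundamental: x₁=285769, y₁=15498  (since 81663921361 − 340·240188004 = 1)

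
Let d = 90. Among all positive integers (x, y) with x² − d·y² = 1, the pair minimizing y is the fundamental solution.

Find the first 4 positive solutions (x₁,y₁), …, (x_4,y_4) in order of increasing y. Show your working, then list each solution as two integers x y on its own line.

19 2
721 76
27379 2886
1039681 109592

[9; 2,18] for √90; ℓ=2 ⇒ convergent index 1
k=0  a_k=9  p_k/q_k = 9/1
k=1  a_k=2  p_k/q_k = 19/2
(x₁, y₁) = (19, 2);  19² − 90·2² = 1 ✓
k=2:  x_2 = 19·19+90·2·2 = 721,  y_2 = 19·2+2·19 = 76
k=3:  x_3 = 19·721+90·2·76 = 27379,  y_3 = 19·76+2·721 = 2886
k=4:  x_4 = 19·27379+90·2·2886 = 1039681,  y_4 = 19·2886+2·27379 = 109592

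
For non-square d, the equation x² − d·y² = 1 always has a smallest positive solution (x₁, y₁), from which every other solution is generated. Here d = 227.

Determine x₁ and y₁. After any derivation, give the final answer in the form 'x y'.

226 15

√227 = [15; 15,30, …], period ℓ=2 (even) → k=1
step 0: (15, 1)  from 15·(1,0) + (0,1)
step 1: (226, 15)  from 15·(15,1) + (1,0)
(x₁, y₁) = (226, 15);  226² − 227·15² = 1 ✓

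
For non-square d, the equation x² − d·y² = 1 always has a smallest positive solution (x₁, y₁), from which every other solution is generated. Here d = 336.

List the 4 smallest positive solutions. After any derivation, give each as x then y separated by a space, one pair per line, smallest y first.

55 3
6049 330
665335 36297
73180801 3992340

√336 = [18; 3,36, …], period ℓ=2 (even) → k=1
i=0: a=18 ⇒ p=18, q=1
i=1: a=3 ⇒ p=55, q=3
→ (55, 3).  Check: 55²=3025, 336·3²=3024, difference 1.
(55+3√336)^2 = 6049 + 330√336
(55+3√336)^3 = 665335 + 36297√336
(55+3√336)^4 = 73180801 + 3992340√336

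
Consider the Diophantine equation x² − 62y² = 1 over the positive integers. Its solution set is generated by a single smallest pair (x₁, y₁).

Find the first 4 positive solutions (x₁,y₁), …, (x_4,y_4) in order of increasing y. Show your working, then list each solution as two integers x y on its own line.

63 8
7937 1008
999999 127000
125991937 16000992

√62 = [7; 1,6,1,14, …], period ℓ=4 (even) → k=3
i=0: a=7 ⇒ p=7, q=1
i=1: a=1 ⇒ p=8, q=1
i=2: a=6 ⇒ p=55, q=7
i=3: a=1 ⇒ p=63, q=8
(x₁, y₁) = (63, 8);  63² − 62·8² = 1 ✓
n=2: (63,8)∘(63,8) = (63·63+62·8·8, 63·8+8·63) = (7937,1008)
n=3: (7937,1008)∘(63,8) = (63·7937+62·8·1008, 63·1008+8·7937) = (999999,127000)
n=4: (999999,127000)∘(63,8) = (63·999999+62·8·127000, 63·127000+8·999999) = (125991937,16000992)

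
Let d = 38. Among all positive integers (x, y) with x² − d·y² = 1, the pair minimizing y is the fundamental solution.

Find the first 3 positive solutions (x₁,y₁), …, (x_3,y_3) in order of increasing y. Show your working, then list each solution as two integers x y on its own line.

√38 = [6; 6,12, …], period ℓ=2 (even) → k=1
k=0  a_k=6  p_k/q_k = 6/1
k=1  a_k=6  p_k/q_k = 37/6
(x₁, y₁) = (37, 6);  37² − 38·6² = 1 ✓
(x_2, y_2) = (37·37 + 38·6·6, 37·6 + 6·37) = (2737, 444)
(x_3, y_3) = (37·2737 + 38·6·444, 37·444 + 6·2737) = (202501, 32850)

37 6
2737 444
202501 32850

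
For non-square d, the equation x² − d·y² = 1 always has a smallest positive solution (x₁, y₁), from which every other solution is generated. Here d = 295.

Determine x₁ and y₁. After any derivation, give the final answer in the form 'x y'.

2024999 117900

d=295: √d = [17; 5,1,2,3,2,6,2,3,2,1,5,34] (ℓ=12, even), read p_11/q_11
step 0: (17, 1)  from 17·(1,0) + (0,1)
…
step 5: (2250, 131)  from 2·(979,57) + (292,17)
step 6: (14479, 843)  from 6·(2250,131) + (979,57)
step 7: (31208, 1817)  from 2·(14479,843) + (2250,131)
step 8: (108103, 6294)  from 3·(31208,1817) + (14479,843)
step 9: (247414, 14405)  from 2·(108103,6294) + (31208,1817)
step 10: (355517, 20699)  from 1·(247414,14405) + (108103,6294)
step 11: (2024999, 117900)  from 5·(355517,20699) + (247414,14405)
fundamental: x₁=2024999, y₁=117900  (since 4100620950001 − 295·13900410000 = 1)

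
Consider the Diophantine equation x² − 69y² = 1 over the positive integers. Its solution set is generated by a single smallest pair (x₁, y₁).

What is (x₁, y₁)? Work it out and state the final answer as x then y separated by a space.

7775 936

d=69: √d = [8; 3,3,1,4,1,3,3,16] (ℓ=8, even), read p_7/q_7
i=0: a=8 ⇒ p=8, q=1
i=1: a=3 ⇒ p=25, q=3
i=2: a=3 ⇒ p=83, q=10
i=3: a=1 ⇒ p=108, q=13
…
i=6: a=3 ⇒ p=2384, q=287
i=7: a=3 ⇒ p=7775, q=936
fundamental: x₁=7775, y₁=936  (since 60450625 − 69·876096 = 1)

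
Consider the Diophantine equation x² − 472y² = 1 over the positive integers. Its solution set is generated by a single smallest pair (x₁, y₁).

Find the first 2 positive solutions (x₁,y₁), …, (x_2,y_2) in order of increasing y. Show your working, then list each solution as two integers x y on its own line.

306917 14127
188396089777 8671632918

[21; 1,2,1,1,1,…,2,1,42] for √472; ℓ=14 ⇒ convergent index 13
step 0: (21, 1)  from 21·(1,0) + (0,1)
step 1: (22, 1)  from 1·(21,1) + (1,0)
…
step 3: (87, 4)  from 1·(65,3) + (22,1)
…
step 9: (30003, 1381)  from 1·(24224,1115) + (5779,266)
step 10: (54227, 2496)  from 1·(30003,1381) + (24224,1115)
…
step 12: (222687, 10250)  from 2·(84230,3877) + (54227,2496)
step 13: (306917, 14127)  from 1·(222687,10250) + (84230,3877)
(x₁, y₁) = (306917, 14127);  306917² − 472·14127² = 1 ✓
(x_2, y_2) = (306917·306917 + 472·14127·14127, 306917·14127 + 14127·306917) = (188396089777, 8671632918)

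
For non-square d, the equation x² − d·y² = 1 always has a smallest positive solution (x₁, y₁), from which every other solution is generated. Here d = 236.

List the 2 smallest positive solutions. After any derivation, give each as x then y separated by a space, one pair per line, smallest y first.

√236 = [15; 2,1,3,5,1,6,1,5,3,1,2,30, …], period ℓ=12 (even) → k=11
step 0: (15, 1)  from 15·(1,0) + (0,1)
…
step 3: (169, 11)  from 3·(46,3) + (31,2)
step 4: (891, 58)  from 5·(169,11) + (46,3)
step 5: (1060, 69)  from 1·(891,58) + (169,11)
step 6: (7251, 472)  from 6·(1060,69) + (891,58)
step 7: (8311, 541)  from 1·(7251,472) + (1060,69)
…
step 9: (154729, 10072)  from 3·(48806,3177) + (8311,541)
step 10: (203535, 13249)  from 1·(154729,10072) + (48806,3177)
step 11: (561799, 36570)  from 2·(203535,13249) + (154729,10072)
(x₁, y₁) = (561799, 36570);  561799² − 236·36570² = 1 ✓
n=2: (561799,36570)∘(561799,36570) = (561799·561799+236·36570·36570, 561799·36570+36570·561799) = (631236232801,41089978860)

561799 36570
631236232801 41089978860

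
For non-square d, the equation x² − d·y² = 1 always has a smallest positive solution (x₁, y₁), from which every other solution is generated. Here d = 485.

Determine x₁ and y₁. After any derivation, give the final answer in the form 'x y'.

d=485: √d = [22; 44] (ℓ=1, odd), read p_1/q_1
i=0: a=22 ⇒ p=22, q=1
i=1: a=44 ⇒ p=969, q=44
→ (969, 44).  Check: 969²=938961, 485·44²=938960, difference 1.

969 44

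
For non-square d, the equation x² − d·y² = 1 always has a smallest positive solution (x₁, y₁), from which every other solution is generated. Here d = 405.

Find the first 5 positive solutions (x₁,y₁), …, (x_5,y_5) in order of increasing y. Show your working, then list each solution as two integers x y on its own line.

d=405: √d = [20; 8,40] (ℓ=2, even), read p_1/q_1
a_0=20:  p_0=20·1+0=20,  q_0=20·0+1=1
a_1=8:  p_1=8·20+1=161,  q_1=8·1+0=8
fundamental: x₁=161, y₁=8  (since 25921 − 405·64 = 1)
n=2: (161,8)∘(161,8) = (161·161+405·8·8, 161·8+8·161) = (51841,2576)
n=3: (51841,2576)∘(161,8) = (161·51841+405·8·2576, 161·2576+8·51841) = (16692641,829464)
n=4: (16692641,829464)∘(161,8) = (161·16692641+405·8·829464, 161·829464+8·16692641) = (5374978561,267084832)
n=5: (5374978561,267084832)∘(161,8) = (161·5374978561+405·8·267084832, 161·267084832+8·5374978561) = (1730726404001,86000486440)

161 8
51841 2576
16692641 829464
5374978561 267084832
1730726404001 86000486440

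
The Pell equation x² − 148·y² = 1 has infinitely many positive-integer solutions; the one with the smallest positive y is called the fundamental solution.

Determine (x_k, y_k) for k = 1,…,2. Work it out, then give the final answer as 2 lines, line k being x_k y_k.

√148 → a₀=12, period (6,24); ℓ=2 even so k=1
step 0: (12, 1)  from 12·(1,0) + (0,1)
step 1: (73, 6)  from 6·(12,1) + (1,0)
→ (73, 6).  Check: 73²=5329, 148·6²=5328, difference 1.
(73+6√148)^2 = 10657 + 876√148

73 6
10657 876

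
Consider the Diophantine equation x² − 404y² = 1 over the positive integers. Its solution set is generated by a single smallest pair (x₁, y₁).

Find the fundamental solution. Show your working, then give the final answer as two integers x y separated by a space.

201 10

√404 = [20; 10,40, …], period ℓ=2 (even) → k=1
i=0: a=20 ⇒ p=20, q=1
i=1: a=10 ⇒ p=201, q=10
→ (201, 10).  Check: 201²=40401, 404·10²=40400, difference 1.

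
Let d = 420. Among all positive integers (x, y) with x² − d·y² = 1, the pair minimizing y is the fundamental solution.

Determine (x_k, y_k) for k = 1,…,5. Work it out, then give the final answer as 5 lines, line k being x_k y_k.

d=420: √d = [20; 2,40] (ℓ=2, even), read p_1/q_1
a_0=20:  p_0=20·1+0=20,  q_0=20·0+1=1
a_1=2:  p_1=2·20+1=41,  q_1=2·1+0=2
(x₁, y₁) = (41, 2);  41² − 420·2² = 1 ✓
(x_2, y_2) = (41·41 + 420·2·2, 41·2 + 2·41) = (3361, 164)
(x_3, y_3) = (41·3361 + 420·2·164, 41·164 + 2·3361) = (275561, 13446)
(x_4, y_4) = (41·275561 + 420·2·13446, 41·13446 + 2·275561) = (22592641, 1102408)
(x_5, y_5) = (41·22592641 + 420·2·1102408, 41·1102408 + 2·22592641) = (1852321001, 90384010)

41 2
3361 164
275561 13446
22592641 1102408
1852321001 90384010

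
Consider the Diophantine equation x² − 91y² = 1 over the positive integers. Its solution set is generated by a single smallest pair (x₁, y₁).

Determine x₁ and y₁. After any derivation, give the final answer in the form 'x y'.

1574 165

[9; 1,1,5,1,5,1,1,18] for √91; ℓ=8 ⇒ convergent index 7
i=0: a=9 ⇒ p=9, q=1
…
i=6: a=1 ⇒ p=849, q=89
i=7: a=1 ⇒ p=1574, q=165
(x₁, y₁) = (1574, 165);  1574² − 91·165² = 1 ✓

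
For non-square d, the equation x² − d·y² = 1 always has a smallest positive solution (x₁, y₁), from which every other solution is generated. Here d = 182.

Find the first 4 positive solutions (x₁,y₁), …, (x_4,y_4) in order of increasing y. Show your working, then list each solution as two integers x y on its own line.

27 2
1457 108
78651 5830
4245697 314712

[13; 2,26] for √182; ℓ=2 ⇒ convergent index 1
step 0: (13, 1)  from 13·(1,0) + (0,1)
step 1: (27, 2)  from 2·(13,1) + (1,0)
(x₁, y₁) = (27, 2);  27² − 182·2² = 1 ✓
(27+2√182)^2 = 1457 + 108√182
(27+2√182)^3 = 78651 + 5830√182
(27+2√182)^4 = 4245697 + 314712√182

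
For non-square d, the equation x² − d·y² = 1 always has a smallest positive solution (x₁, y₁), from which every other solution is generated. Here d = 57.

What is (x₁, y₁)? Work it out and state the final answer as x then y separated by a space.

151 20

d=57: √d = [7; 1,1,4,1,1,14] (ℓ=6, even), read p_5/q_5
a_0=7:  p_0=7·1+0=7,  q_0=7·0+1=1
…
a_2=1:  p_2=1·8+7=15,  q_2=1·1+1=2
a_3=4:  p_3=4·15+8=68,  q_3=4·2+1=9
a_4=1:  p_4=1·68+15=83,  q_4=1·9+2=11
a_5=1:  p_5=1·83+68=151,  q_5=1·11+9=20
(x₁, y₁) = (151, 20);  151² − 57·20² = 1 ✓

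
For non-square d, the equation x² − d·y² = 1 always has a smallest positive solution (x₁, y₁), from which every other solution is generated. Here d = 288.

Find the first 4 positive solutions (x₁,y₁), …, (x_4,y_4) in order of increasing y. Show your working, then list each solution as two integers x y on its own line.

d=288: √d = [16; 1,32] (ℓ=2, even), read p_1/q_1
step 0: (16, 1)  from 16·(1,0) + (0,1)
step 1: (17, 1)  from 1·(16,1) + (1,0)
→ (17, 1).  Check: 17²=289, 288·1²=288, difference 1.
(17+1√288)^2 = 577 + 34√288
(17+1√288)^3 = 19601 + 1155√288
(17+1√288)^4 = 665857 + 39236√288

17 1
577 34
19601 1155
665857 39236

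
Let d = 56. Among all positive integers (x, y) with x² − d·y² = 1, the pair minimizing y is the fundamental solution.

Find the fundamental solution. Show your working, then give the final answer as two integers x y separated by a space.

15 2

[7; 2,14] for √56; ℓ=2 ⇒ convergent index 1
a_0=7:  p_0=7·1+0=7,  q_0=7·0+1=1
a_1=2:  p_1=2·7+1=15,  q_1=2·1+0=2
(x₁, y₁) = (15, 2);  15² − 56·2² = 1 ✓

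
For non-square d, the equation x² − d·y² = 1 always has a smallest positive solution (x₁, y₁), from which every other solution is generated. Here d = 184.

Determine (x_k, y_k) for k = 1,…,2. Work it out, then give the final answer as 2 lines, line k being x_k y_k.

24335 1794
1184384449 87313980

√184 → a₀=13, period (1,1,3,2,1,2,1,2,3,1,1,26); ℓ=12 even so k=11
i=0: a=13 ⇒ p=13, q=1
i=1: a=1 ⇒ p=14, q=1
i=2: a=1 ⇒ p=27, q=2
i=3: a=3 ⇒ p=95, q=7
…
i=5: a=1 ⇒ p=312, q=23
i=6: a=2 ⇒ p=841, q=62
i=7: a=1 ⇒ p=1153, q=85
i=8: a=2 ⇒ p=3147, q=232
i=9: a=3 ⇒ p=10594, q=781
i=10: a=1 ⇒ p=13741, q=1013
i=11: a=1 ⇒ p=24335, q=1794
fundamental: x₁=24335, y₁=1794  (since 592192225 − 184·3218436 = 1)
k=2:  x_2 = 24335·24335+184·1794·1794 = 1184384449,  y_2 = 24335·1794+1794·24335 = 87313980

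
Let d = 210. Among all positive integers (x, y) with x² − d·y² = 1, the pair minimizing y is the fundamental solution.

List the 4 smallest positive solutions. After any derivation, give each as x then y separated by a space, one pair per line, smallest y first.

29 2
1681 116
97469 6726
5651521 389992

√210 = [14; 2,28, …], period ℓ=2 (even) → k=1
k=0  a_k=14  p_k/q_k = 14/1
k=1  a_k=2  p_k/q_k = 29/2
fundamental: x₁=29, y₁=2  (since 841 − 210·4 = 1)
(x_2, y_2) = (29·29 + 210·2·2, 29·2 + 2·29) = (1681, 116)
(x_3, y_3) = (29·1681 + 210·2·116, 29·116 + 2·1681) = (97469, 6726)
(x_4, y_4) = (29·97469 + 210·2·6726, 29·6726 + 2·97469) = (5651521, 389992)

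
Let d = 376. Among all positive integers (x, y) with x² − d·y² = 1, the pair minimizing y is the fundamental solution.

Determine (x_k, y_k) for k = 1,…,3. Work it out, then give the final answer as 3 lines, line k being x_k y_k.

2143295 110532
9187426914049 473805365880
39382732335491159615 2031009343327438668

d=376: √d = [19; 2,1,1,3,1,…,1,2,38] (ℓ=16, even), read p_15/q_15
step 0: (19, 1)  from 19·(1,0) + (0,1)
…
step 4: (349, 18)  from 3·(97,5) + (58,3)
…
step 11: (99455, 5129)  from 1·(70621,3642) + (28834,1487)
step 12: (368986, 19029)  from 3·(99455,5129) + (70621,3642)
…
step 14: (837427, 43187)  from 1·(468441,24158) + (368986,19029)
step 15: (2143295, 110532)  from 2·(837427,43187) + (468441,24158)
fundamental: x₁=2143295, y₁=110532  (since 4593713457025 − 376·12217323024 = 1)
(x_2, y_2) = (2143295·2143295 + 376·110532·110532, 2143295·110532 + 110532·2143295) = (9187426914049, 473805365880)
(x_3, y_3) = (2143295·9187426914049 + 376·110532·473805365880, 2143295·473805365880 + 110532·9187426914049) = (39382732335491159615, 2031009343327438668)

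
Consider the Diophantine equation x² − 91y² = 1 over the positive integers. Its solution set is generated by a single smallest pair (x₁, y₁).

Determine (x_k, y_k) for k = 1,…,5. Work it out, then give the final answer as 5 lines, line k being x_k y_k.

1574 165
4954951 519420
15598184174 1635133995
49103078824801 5147401296840
154576476542289374 16204017647318325

[9; 1,1,5,1,5,1,1,18] for √91; ℓ=8 ⇒ convergent index 7
step 0: (9, 1)  from 9·(1,0) + (0,1)
step 1: (10, 1)  from 1·(9,1) + (1,0)
step 2: (19, 2)  from 1·(10,1) + (9,1)
step 3: (105, 11)  from 5·(19,2) + (10,1)
…
step 6: (849, 89)  from 1·(725,76) + (124,13)
step 7: (1574, 165)  from 1·(849,89) + (725,76)
(x₁, y₁) = (1574, 165);  1574² − 91·165² = 1 ✓
n=2: (1574,165)∘(1574,165) = (1574·1574+91·165·165, 1574·165+165·1574) = (4954951,519420)
n=3: (4954951,519420)∘(1574,165) = (1574·4954951+91·165·519420, 1574·519420+165·4954951) = (15598184174,1635133995)
n=4: (15598184174,1635133995)∘(1574,165) = (1574·15598184174+91·165·1635133995, 1574·1635133995+165·15598184174) = (49103078824801,5147401296840)
n=5: (49103078824801,5147401296840)∘(1574,165) = (1574·49103078824801+91·165·5147401296840, 1574·5147401296840+165·49103078824801) = (154576476542289374,16204017647318325)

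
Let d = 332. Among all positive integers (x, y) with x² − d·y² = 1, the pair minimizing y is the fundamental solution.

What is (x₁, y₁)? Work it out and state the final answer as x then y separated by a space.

√332 = [18; 4,1,1,8,1,1,4,36, …], period ℓ=8 (even) → k=7
a_0=18:  p_0=18·1+0=18,  q_0=18·0+1=1
…
a_6=1:  p_6=1·1567+1403=2970,  q_6=1·86+77=163
a_7=4:  p_7=4·2970+1567=13447,  q_7=4·163+86=738
→ (13447, 738).  Check: 13447²=180821809, 332·738²=180821808, difference 1.

13447 738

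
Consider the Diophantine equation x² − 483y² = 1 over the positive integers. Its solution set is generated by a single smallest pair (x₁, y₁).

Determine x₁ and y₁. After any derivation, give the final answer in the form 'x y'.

[21; 1,42] for √483; ℓ=2 ⇒ convergent index 1
step 0: (21, 1)  from 21·(1,0) + (0,1)
step 1: (22, 1)  from 1·(21,1) + (1,0)
fundamental: x₁=22, y₁=1  (since 484 − 483·1 = 1)

22 1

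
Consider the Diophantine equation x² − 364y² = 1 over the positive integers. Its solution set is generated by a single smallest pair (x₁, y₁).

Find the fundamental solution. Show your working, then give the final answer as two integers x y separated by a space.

4954951 259710

[19; 12,1,2,3,1,8,1,3,2,1,12,38] for √364; ℓ=12 ⇒ convergent index 11
a_0=19:  p_0=19·1+0=19,  q_0=19·0+1=1
a_1=12:  p_1=12·19+1=229,  q_1=12·1+0=12
a_2=1:  p_2=1·229+19=248,  q_2=1·12+1=13
a_3=2:  p_3=2·248+229=725,  q_3=2·13+12=38
…
a_5=1:  p_5=1·2423+725=3148,  q_5=1·127+38=165
…
a_7=1:  p_7=1·27607+3148=30755,  q_7=1·1447+165=1612
…
a_10=1:  p_10=1·270499+119872=390371,  q_10=1·14178+6283=20461
a_11=12:  p_11=12·390371+270499=4954951,  q_11=12·20461+14178=259710
→ (4954951, 259710).  Check: 4954951²=24551539412401, 364·259710²=24551539412400, difference 1.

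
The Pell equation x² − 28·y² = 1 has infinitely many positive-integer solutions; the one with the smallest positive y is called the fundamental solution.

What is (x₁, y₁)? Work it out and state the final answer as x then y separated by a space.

[5; 3,2,3,10] for √28; ℓ=4 ⇒ convergent index 3
k=0  a_k=5  p_k/q_k = 5/1
k=1  a_k=3  p_k/q_k = 16/3
k=2  a_k=2  p_k/q_k = 37/7
k=3  a_k=3  p_k/q_k = 127/24
fundamental: x₁=127, y₁=24  (since 16129 − 28·576 = 1)

127 24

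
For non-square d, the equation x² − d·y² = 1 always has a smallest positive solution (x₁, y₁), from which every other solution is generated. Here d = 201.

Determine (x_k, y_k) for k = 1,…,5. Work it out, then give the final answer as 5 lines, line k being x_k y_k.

d=201: √d = [14; 5,1,1,1,2,…,1,5,28] (ℓ=14, even), read p_13/q_13
step 0: (14, 1)  from 14·(1,0) + (0,1)
step 1: (71, 5)  from 5·(14,1) + (1,0)
step 2: (85, 6)  from 1·(71,5) + (14,1)
step 3: (156, 11)  from 1·(85,6) + (71,5)
step 4: (241, 17)  from 1·(156,11) + (85,6)
step 5: (638, 45)  from 2·(241,17) + (156,11)
step 6: (879, 62)  from 1·(638,45) + (241,17)
step 7: (7670, 541)  from 8·(879,62) + (638,45)
step 8: (8549, 603)  from 1·(7670,541) + (879,62)
step 9: (24768, 1747)  from 2·(8549,603) + (7670,541)
step 10: (33317, 2350)  from 1·(24768,1747) + (8549,603)
step 11: (58085, 4097)  from 1·(33317,2350) + (24768,1747)
step 12: (91402, 6447)  from 1·(58085,4097) + (33317,2350)
step 13: (515095, 36332)  from 5·(91402,6447) + (58085,4097)
fundamental: x₁=515095, y₁=36332  (since 265322859025 − 201·1320014224 = 1)
(x_2, y_2) = (515095·515095 + 201·36332·36332, 515095·36332 + 36332·515095) = (530645718049, 37428863080)
(x_3, y_3) = (515095·530645718049 + 201·36332·37428863080, 515095·37428863080 + 36332·530645718049) = (546665912276384215, 38558840456348868)
(x_4, y_4) = (515095·546665912276384215 + 201·36332·38558840456348868, 515095·38558840456348868 + 36332·546665912276384215) = (563169756167477608732801, 39722931849688611461840)
(x_5, y_5) = (515095·563169756167477608732801 + 201·36332·39722931849688611461840, 515095·39722931849688611461840 + 36332·563169756167477608732801) = (580171851105627091828167877975, 40922167162192151801416600732)

515095 36332
530645718049 37428863080
546665912276384215 38558840456348868
563169756167477608732801 39722931849688611461840
580171851105627091828167877975 40922167162192151801416600732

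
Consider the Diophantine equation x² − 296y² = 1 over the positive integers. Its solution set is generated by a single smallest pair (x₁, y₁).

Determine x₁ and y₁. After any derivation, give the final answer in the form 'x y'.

3699 215

√296 → a₀=17, period (4,1,7,1,4,34); ℓ=6 even so k=5
a_0=17:  p_0=17·1+0=17,  q_0=17·0+1=1
…
a_2=1:  p_2=1·69+17=86,  q_2=1·4+1=5
a_3=7:  p_3=7·86+69=671,  q_3=7·5+4=39
a_4=1:  p_4=1·671+86=757,  q_4=1·39+5=44
a_5=4:  p_5=4·757+671=3699,  q_5=4·44+39=215
fundamental: x₁=3699, y₁=215  (since 13682601 − 296·46225 = 1)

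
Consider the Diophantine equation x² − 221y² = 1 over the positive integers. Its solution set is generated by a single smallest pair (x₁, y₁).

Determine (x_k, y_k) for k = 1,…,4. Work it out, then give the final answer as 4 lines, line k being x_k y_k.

[14; 1,6,2,6,1,28] for √221; ℓ=6 ⇒ convergent index 5
i=0: a=14 ⇒ p=14, q=1
…
i=3: a=2 ⇒ p=223, q=15
i=4: a=6 ⇒ p=1442, q=97
i=5: a=1 ⇒ p=1665, q=112
fundamental: x₁=1665, y₁=112  (since 2772225 − 221·12544 = 1)
k=2:  x_2 = 1665·1665+221·112·112 = 5544449,  y_2 = 1665·112+112·1665 = 372960
k=3:  x_3 = 1665·5544449+221·112·372960 = 18463013505,  y_3 = 1665·372960+112·5544449 = 1241956688
k=4:  x_4 = 1665·18463013505+221·112·1241956688 = 61481829427201,  y_4 = 1665·1241956688+112·18463013505 = 4135715398080

1665 112
5544449 372960
18463013505 1241956688
61481829427201 4135715398080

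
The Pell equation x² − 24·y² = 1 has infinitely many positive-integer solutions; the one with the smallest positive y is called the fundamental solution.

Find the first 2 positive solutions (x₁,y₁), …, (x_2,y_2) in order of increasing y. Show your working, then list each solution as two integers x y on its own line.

√24 → a₀=4, period (1,8); ℓ=2 even so k=1
k=0  a_k=4  p_k/q_k = 4/1
k=1  a_k=1  p_k/q_k = 5/1
fundamental: x₁=5, y₁=1  (since 25 − 24·1 = 1)
(x_2, y_2) = (5·5 + 24·1·1, 5·1 + 1·5) = (49, 10)

5 1
49 10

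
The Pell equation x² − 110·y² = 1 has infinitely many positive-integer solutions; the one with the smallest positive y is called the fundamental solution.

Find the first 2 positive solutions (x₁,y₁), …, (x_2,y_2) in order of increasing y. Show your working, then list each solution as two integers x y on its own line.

[10; 2,20] for √110; ℓ=2 ⇒ convergent index 1
k=0  a_k=10  p_k/q_k = 10/1
k=1  a_k=2  p_k/q_k = 21/2
fundamental: x₁=21, y₁=2  (since 441 − 110·4 = 1)
(21+2√110)^2 = 881 + 84√110

21 2
881 84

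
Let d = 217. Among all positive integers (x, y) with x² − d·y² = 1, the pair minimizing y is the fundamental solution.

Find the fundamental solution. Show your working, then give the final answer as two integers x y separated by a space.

√217 = [14; 1,2,1,2,1,…,2,1,28, …], period ℓ=16 (even) → k=15
i=0: a=14 ⇒ p=14, q=1
…
i=2: a=2 ⇒ p=44, q=3
…
i=4: a=2 ⇒ p=162, q=11
…
i=6: a=1 ⇒ p=383, q=26
i=7: a=9 ⇒ p=3668, q=249
i=8: a=4 ⇒ p=15055, q=1022
i=9: a=9 ⇒ p=139163, q=9447
…
i=11: a=1 ⇒ p=293381, q=19916
…
i=13: a=1 ⇒ p=1034361, q=70217
i=14: a=2 ⇒ p=2809702, q=190735
i=15: a=1 ⇒ p=3844063, q=260952
(x₁, y₁) = (3844063, 260952);  3844063² − 217·260952² = 1 ✓

3844063 260952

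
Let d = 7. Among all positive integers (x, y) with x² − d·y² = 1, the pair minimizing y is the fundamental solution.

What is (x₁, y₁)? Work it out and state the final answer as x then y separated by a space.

8 3

[2; 1,1,1,4] for √7; ℓ=4 ⇒ convergent index 3
i=0: a=2 ⇒ p=2, q=1
i=1: a=1 ⇒ p=3, q=1
i=2: a=1 ⇒ p=5, q=2
i=3: a=1 ⇒ p=8, q=3
→ (8, 3).  Check: 8²=64, 7·3²=63, difference 1.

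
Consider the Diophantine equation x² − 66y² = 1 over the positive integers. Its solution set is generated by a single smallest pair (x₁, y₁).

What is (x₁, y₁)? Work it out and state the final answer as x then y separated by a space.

√66 → a₀=8, period (8,16); ℓ=2 even so k=1
k=0  a_k=8  p_k/q_k = 8/1
k=1  a_k=8  p_k/q_k = 65/8
fundamental: x₁=65, y₁=8  (since 4225 − 66·64 = 1)

65 8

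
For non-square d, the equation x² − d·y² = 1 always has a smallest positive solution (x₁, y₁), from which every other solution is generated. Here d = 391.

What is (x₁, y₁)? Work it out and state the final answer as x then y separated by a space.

d=391: √d = [19; 1,3,2,2,1,…,3,1,38] (ℓ=16, even), read p_15/q_15
k=0  a_k=19  p_k/q_k = 19/1
…
k=2  a_k=3  p_k/q_k = 79/4
k=3  a_k=2  p_k/q_k = 178/9
…
k=6  a_k=1  p_k/q_k = 1048/53
…
k=8  a_k=19  p_k/q_k = 52519/2656
…
k=10  a_k=1  p_k/q_k = 160266/8105
k=11  a_k=1  p_k/q_k = 268013/13554
k=12  a_k=2  p_k/q_k = 696292/35213
…
k=14  a_k=3  p_k/q_k = 5678083/287153
k=15  a_k=1  p_k/q_k = 7338680/371133
(x₁, y₁) = (7338680, 371133);  7338680² − 391·371133² = 1 ✓

7338680 371133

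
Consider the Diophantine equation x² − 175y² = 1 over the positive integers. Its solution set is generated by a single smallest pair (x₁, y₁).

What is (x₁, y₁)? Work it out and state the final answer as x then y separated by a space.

2024 153

d=175: √d = [13; 4,2,1,2,4,26] (ℓ=6, even), read p_5/q_5
k=0  a_k=13  p_k/q_k = 13/1
…
k=4  a_k=2  p_k/q_k = 463/35
k=5  a_k=4  p_k/q_k = 2024/153
(x₁, y₁) = (2024, 153);  2024² − 175·153² = 1 ✓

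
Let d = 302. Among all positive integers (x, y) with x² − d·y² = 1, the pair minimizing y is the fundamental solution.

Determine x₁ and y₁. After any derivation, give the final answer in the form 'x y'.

4276623 246092

d=302: √d = [17; 2,1,1,1,4,…,1,2,34] (ℓ=16, even), read p_15/q_15
step 0: (17, 1)  from 17·(1,0) + (0,1)
step 1: (35, 2)  from 2·(17,1) + (1,0)
…
step 4: (139, 8)  from 1·(87,5) + (52,3)
…
step 7: (2068, 119)  from 1·(1425,82) + (643,37)
…
step 14: (1617193, 93059)  from 1·(1042237,59974) + (574956,33085)
step 15: (4276623, 246092)  from 2·(1617193,93059) + (1042237,59974)
fundamental: x₁=4276623, y₁=246092  (since 18289504284129 − 302·60561272464 = 1)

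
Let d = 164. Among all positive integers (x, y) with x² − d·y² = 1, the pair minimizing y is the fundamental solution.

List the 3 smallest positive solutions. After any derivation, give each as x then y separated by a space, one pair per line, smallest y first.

2049 160
8396801 655680
34410088449 2686976480

d=164: √d = [12; 1,4,6,4,1,24] (ℓ=6, even), read p_5/q_5
i=0: a=12 ⇒ p=12, q=1
i=1: a=1 ⇒ p=13, q=1
i=2: a=4 ⇒ p=64, q=5
i=3: a=6 ⇒ p=397, q=31
i=4: a=4 ⇒ p=1652, q=129
i=5: a=1 ⇒ p=2049, q=160
fundamental: x₁=2049, y₁=160  (since 4198401 − 164·25600 = 1)
n=2: (2049,160)∘(2049,160) = (2049·2049+164·160·160, 2049·160+160·2049) = (8396801,655680)
n=3: (8396801,655680)∘(2049,160) = (2049·8396801+164·160·655680, 2049·655680+160·8396801) = (34410088449,2686976480)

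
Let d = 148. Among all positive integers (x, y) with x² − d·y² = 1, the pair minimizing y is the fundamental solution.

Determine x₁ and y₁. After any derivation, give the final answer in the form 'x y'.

73 6

[12; 6,24] for √148; ℓ=2 ⇒ convergent index 1
i=0: a=12 ⇒ p=12, q=1
i=1: a=6 ⇒ p=73, q=6
(x₁, y₁) = (73, 6);  73² − 148·6² = 1 ✓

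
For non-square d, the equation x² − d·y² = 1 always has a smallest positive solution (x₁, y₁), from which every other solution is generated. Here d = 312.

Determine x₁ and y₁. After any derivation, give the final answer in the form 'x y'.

53 3

√312 = [17; 1,1,1,34, …], period ℓ=4 (even) → k=3
a_0=17:  p_0=17·1+0=17,  q_0=17·0+1=1
…
a_2=1:  p_2=1·18+17=35,  q_2=1·1+1=2
a_3=1:  p_3=1·35+18=53,  q_3=1·2+1=3
fundamental: x₁=53, y₁=3  (since 2809 − 312·9 = 1)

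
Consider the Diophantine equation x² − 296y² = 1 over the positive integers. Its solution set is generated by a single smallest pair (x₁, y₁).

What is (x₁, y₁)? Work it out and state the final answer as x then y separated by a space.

3699 215

d=296: √d = [17; 4,1,7,1,4,34] (ℓ=6, even), read p_5/q_5
a_0=17:  p_0=17·1+0=17,  q_0=17·0+1=1
a_1=4:  p_1=4·17+1=69,  q_1=4·1+0=4
a_2=1:  p_2=1·69+17=86,  q_2=1·4+1=5
…
a_4=1:  p_4=1·671+86=757,  q_4=1·39+5=44
a_5=4:  p_5=4·757+671=3699,  q_5=4·44+39=215
(x₁, y₁) = (3699, 215);  3699² − 296·215² = 1 ✓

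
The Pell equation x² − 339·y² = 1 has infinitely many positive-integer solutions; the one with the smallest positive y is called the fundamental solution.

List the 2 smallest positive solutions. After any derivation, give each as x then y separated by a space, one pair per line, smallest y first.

97970 5321
19196241799 1042596740

d=339: √d = [18; 2,2,2,1,17,1,2,2,2,36] (ℓ=10, even), read p_9/q_9
a_0=18:  p_0=18·1+0=18,  q_0=18·0+1=1
…
a_5=17:  p_5=17·313+221=5542,  q_5=17·17+12=301
a_6=1:  p_6=1·5542+313=5855,  q_6=1·301+17=318
a_7=2:  p_7=2·5855+5542=17252,  q_7=2·318+301=937
a_8=2:  p_8=2·17252+5855=40359,  q_8=2·937+318=2192
a_9=2:  p_9=2·40359+17252=97970,  q_9=2·2192+937=5321
fundamental: x₁=97970, y₁=5321  (since 9598120900 − 339·28313041 = 1)
(x_2, y_2) = (97970·97970 + 339·5321·5321, 97970·5321 + 5321·97970) = (19196241799, 1042596740)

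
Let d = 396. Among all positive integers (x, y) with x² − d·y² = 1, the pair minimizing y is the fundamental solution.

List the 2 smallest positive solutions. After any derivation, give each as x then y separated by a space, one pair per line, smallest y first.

199 10
79201 3980

√396 → a₀=19, period (1,8,1,38); ℓ=4 even so k=3
a_0=19:  p_0=19·1+0=19,  q_0=19·0+1=1
…
a_2=8:  p_2=8·20+19=179,  q_2=8·1+1=9
a_3=1:  p_3=1·179+20=199,  q_3=1·9+1=10
(x₁, y₁) = (199, 10);  199² − 396·10² = 1 ✓
(x_2, y_2) = (199·199 + 396·10·10, 199·10 + 10·199) = (79201, 3980)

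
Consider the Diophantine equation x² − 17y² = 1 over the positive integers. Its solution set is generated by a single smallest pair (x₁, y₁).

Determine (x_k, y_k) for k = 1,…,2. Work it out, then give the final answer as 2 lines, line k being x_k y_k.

[4; 8] for √17; ℓ=1 ⇒ convergent index 1
k=0  a_k=4  p_k/q_k = 4/1
k=1  a_k=8  p_k/q_k = 33/8
→ (33, 8).  Check: 33²=1089, 17·8²=1088, difference 1.
(33+8√17)^2 = 2177 + 528√17

33 8
2177 528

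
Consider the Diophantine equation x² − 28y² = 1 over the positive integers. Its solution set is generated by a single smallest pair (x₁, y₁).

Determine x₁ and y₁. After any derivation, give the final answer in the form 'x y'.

√28 = [5; 3,2,3,10, …], period ℓ=4 (even) → k=3
k=0  a_k=5  p_k/q_k = 5/1
k=1  a_k=3  p_k/q_k = 16/3
k=2  a_k=2  p_k/q_k = 37/7
k=3  a_k=3  p_k/q_k = 127/24
(x₁, y₁) = (127, 24);  127² − 28·24² = 1 ✓

127 24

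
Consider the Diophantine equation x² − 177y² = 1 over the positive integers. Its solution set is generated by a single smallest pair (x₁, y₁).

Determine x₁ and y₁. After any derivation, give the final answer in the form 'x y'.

62423 4692

√177 → a₀=13, period (3,3,2,8,2,3,3,26); ℓ=8 even so k=7
a_0=13:  p_0=13·1+0=13,  q_0=13·0+1=1
a_1=3:  p_1=3·13+1=40,  q_1=3·1+0=3
a_2=3:  p_2=3·40+13=133,  q_2=3·3+1=10
a_3=2:  p_3=2·133+40=306,  q_3=2·10+3=23
a_4=8:  p_4=8·306+133=2581,  q_4=8·23+10=194
a_5=2:  p_5=2·2581+306=5468,  q_5=2·194+23=411
a_6=3:  p_6=3·5468+2581=18985,  q_6=3·411+194=1427
a_7=3:  p_7=3·18985+5468=62423,  q_7=3·1427+411=4692
→ (62423, 4692).  Check: 62423²=3896630929, 177·4692²=3896630928, difference 1.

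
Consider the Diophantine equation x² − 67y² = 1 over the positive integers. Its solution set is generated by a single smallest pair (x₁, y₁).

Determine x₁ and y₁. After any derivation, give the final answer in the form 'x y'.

√67 = [8; 5,2,1,1,7,1,1,2,5,16, …], period ℓ=10 (even) → k=9
i=0: a=8 ⇒ p=8, q=1
…
i=5: a=7 ⇒ p=1678, q=205
i=6: a=1 ⇒ p=1899, q=232
i=7: a=1 ⇒ p=3577, q=437
i=8: a=2 ⇒ p=9053, q=1106
i=9: a=5 ⇒ p=48842, q=5967
→ (48842, 5967).  Check: 48842²=2385540964, 67·5967²=2385540963, difference 1.

48842 5967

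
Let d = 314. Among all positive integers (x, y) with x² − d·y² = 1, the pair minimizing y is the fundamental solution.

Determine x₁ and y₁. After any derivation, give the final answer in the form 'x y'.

392499 22150

[17; 1,2,1,1,2,1,34] for √314; ℓ=7 ⇒ convergent index 13
step 0: (17, 1)  from 17·(1,0) + (0,1)
…
step 2: (53, 3)  from 2·(18,1) + (17,1)
step 3: (71, 4)  from 1·(53,3) + (18,1)
step 4: (124, 7)  from 1·(71,4) + (53,3)
step 5: (319, 18)  from 2·(124,7) + (71,4)
…
step 9: (47029, 2654)  from 2·(15824,893) + (15381,868)
step 10: (62853, 3547)  from 1·(47029,2654) + (15824,893)
…
step 12: (282617, 15949)  from 2·(109882,6201) + (62853,3547)
step 13: (392499, 22150)  from 1·(282617,15949) + (109882,6201)
(x₁, y₁) = (392499, 22150);  392499² − 314·22150² = 1 ✓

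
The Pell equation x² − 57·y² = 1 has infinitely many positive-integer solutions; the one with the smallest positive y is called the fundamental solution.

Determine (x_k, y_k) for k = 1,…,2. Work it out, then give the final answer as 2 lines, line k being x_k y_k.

151 20
45601 6040

d=57: √d = [7; 1,1,4,1,1,14] (ℓ=6, even), read p_5/q_5
k=0  a_k=7  p_k/q_k = 7/1
…
k=4  a_k=1  p_k/q_k = 83/11
k=5  a_k=1  p_k/q_k = 151/20
fundamental: x₁=151, y₁=20  (since 22801 − 57·400 = 1)
k=2:  x_2 = 151·151+57·20·20 = 45601,  y_2 = 151·20+20·151 = 6040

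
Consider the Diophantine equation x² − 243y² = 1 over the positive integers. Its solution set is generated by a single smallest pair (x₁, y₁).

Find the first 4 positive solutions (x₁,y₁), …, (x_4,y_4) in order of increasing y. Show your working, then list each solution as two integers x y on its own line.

70226 4505
9863382151 632736260
1385331749802026 88869073185015
194572614913330773601 12481839066348990520

√243 → a₀=15, period (1,1,2,3,15,3,2,1,1,30); ℓ=10 even so k=9
k=0  a_k=15  p_k/q_k = 15/1
k=1  a_k=1  p_k/q_k = 16/1
k=2  a_k=1  p_k/q_k = 31/2
k=3  a_k=2  p_k/q_k = 78/5
k=4  a_k=3  p_k/q_k = 265/17
k=5  a_k=15  p_k/q_k = 4053/260
k=6  a_k=3  p_k/q_k = 12424/797
k=7  a_k=2  p_k/q_k = 28901/1854
k=8  a_k=1  p_k/q_k = 41325/2651
k=9  a_k=1  p_k/q_k = 70226/4505
(x₁, y₁) = (70226, 4505);  70226² − 243·4505² = 1 ✓
(x_2, y_2) = (70226·70226 + 243·4505·4505, 70226·4505 + 4505·70226) = (9863382151, 632736260)
(x_3, y_3) = (70226·9863382151 + 243·4505·632736260, 70226·632736260 + 4505·9863382151) = (1385331749802026, 88869073185015)
(x_4, y_4) = (70226·1385331749802026 + 243·4505·88869073185015, 70226·88869073185015 + 4505·1385331749802026) = (194572614913330773601, 12481839066348990520)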